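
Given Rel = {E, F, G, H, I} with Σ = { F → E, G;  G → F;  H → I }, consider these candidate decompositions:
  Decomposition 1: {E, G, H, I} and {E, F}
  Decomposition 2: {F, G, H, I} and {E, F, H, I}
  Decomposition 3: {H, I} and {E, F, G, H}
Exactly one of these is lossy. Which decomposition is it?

Decomposition 1: common = {E}, closure = {E} → lossy.
Decomposition 2: common = {F, H, I}, closure = {E, F, G, H, I} → lossless.
Decomposition 3: common = {H}, closure = {H, I} → lossless.

Decomposition 1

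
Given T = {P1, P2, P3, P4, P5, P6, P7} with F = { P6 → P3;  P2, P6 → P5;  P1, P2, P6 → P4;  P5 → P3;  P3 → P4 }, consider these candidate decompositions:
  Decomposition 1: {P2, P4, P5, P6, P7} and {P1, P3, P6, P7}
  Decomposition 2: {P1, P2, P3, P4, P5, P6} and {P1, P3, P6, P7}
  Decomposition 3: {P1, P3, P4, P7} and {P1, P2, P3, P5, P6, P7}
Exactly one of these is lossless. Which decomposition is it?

Decomposition 1: common = {P6, P7}, closure = {P3, P4, P6, P7} → lossy.
Decomposition 2: common = {P1, P3, P6}, closure = {P1, P3, P4, P6} → lossy.
Decomposition 3: common = {P1, P3, P7}, closure = {P1, P3, P4, P7} → lossless.

Decomposition 3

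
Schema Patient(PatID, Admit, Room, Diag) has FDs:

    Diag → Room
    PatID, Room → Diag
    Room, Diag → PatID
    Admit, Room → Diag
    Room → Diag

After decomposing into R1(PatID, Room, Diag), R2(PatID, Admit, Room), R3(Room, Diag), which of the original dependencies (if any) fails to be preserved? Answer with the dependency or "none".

none

Diag → Room lies within R1.
PatID, Room → Diag lies within R1.
Room, Diag → PatID lies within R1.
Admit, Room → Diag: restricted closure across fragments reaches Diag.
Room → Diag lies within R1.
Every dependency is enforceable on the fragments, so the decomposition is dependency-preserving.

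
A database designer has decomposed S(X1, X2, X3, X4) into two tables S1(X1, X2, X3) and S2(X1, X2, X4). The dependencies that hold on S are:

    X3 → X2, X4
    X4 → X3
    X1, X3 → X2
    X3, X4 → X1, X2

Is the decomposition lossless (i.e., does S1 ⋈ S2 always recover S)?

No

Common attributes: S1 ∩ S2 = {X1, X2}.
No dependency enlarges {X1, X2}, so (X1, X2)⁺ = {X1, X2}.
The closure contains neither all of S1 = {X1, X2, X3} nor all of S2 = {X1, X2, X4}, so the common attributes are not a superkey of either fragment. The join is lossy.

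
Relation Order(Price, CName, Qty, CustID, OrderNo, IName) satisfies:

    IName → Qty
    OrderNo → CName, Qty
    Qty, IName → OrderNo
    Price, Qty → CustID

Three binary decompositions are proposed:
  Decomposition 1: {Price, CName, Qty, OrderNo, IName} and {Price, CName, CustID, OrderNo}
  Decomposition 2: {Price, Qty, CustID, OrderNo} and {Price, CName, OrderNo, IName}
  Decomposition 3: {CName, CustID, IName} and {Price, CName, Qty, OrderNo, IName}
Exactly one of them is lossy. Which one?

Decomposition 3

Decomposition 1: common = {Price, CName, OrderNo}, closure = {Price, CName, Qty, CustID, OrderNo} → lossless.
Decomposition 2: common = {Price, OrderNo}, closure = {Price, CName, Qty, CustID, OrderNo} → lossless.
Decomposition 3: common = {CName, IName}, closure = {CName, Qty, OrderNo, IName} → lossy.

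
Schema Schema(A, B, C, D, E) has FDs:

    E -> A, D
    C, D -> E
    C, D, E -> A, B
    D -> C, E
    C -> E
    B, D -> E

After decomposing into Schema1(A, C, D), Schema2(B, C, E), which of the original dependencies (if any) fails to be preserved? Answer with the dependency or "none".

none

E → A, D: restricted closure across fragments reaches A, D.
C, D → E: restricted closure across fragments reaches E.
C, D, E → A, B: restricted closure across fragments reaches A, B.
D → C, E: restricted closure across fragments reaches C, E.
C → E lies within Schema2.
B, D → E: restricted closure across fragments reaches E.
Every dependency is enforceable on the fragments, so the decomposition is dependency-preserving.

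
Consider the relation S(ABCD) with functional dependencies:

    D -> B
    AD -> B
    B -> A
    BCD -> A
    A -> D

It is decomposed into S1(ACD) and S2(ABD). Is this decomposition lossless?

Yes

Common attributes: S1 ∩ S2 = {AD}.
Closure of {AD}: D → B applies, adding B. So (AD)⁺ = {ABD}.
This closure contains every attribute of S2, so S1 ∩ S2 → S2. The join is lossless.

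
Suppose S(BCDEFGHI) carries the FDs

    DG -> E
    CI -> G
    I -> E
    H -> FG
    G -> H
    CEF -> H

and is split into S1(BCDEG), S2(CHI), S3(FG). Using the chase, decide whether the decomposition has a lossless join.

Chase test. Columns are BCDEFGHI; row i has aⱼ where attribute j ∈ Si, else bᵢⱼ.
Initial tableau (one row per fragment):
  row 1: a1 a2 a3 a4 b15 a6 b17 b18
  row 2: b21 a2 b23 b24 b25 b26 a7 a8
  row 3: b31 b32 b33 b34 a5 a6 b37 b38
Rows 1 and 3 agree on G; apply G→H and equate their H entries.
Rows 1 and 3 agree on H; apply H→FG and equate their FG entries.
No row becomes fully distinguished — the join is lossy.

No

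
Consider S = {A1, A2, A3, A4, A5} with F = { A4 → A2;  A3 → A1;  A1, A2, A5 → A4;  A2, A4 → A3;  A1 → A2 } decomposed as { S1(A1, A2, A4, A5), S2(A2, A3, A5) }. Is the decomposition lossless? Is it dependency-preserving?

lossy and not dependency-preserving

Lossless test: (A2, A5)⁺ = {A2, A5}, which is a superkey of neither fragment — lossy.
Dependency preservation: the restricted closure of {A3} across the fragments never reaches {A1}, so A3 → A1 cannot be enforced without a join — not preserved.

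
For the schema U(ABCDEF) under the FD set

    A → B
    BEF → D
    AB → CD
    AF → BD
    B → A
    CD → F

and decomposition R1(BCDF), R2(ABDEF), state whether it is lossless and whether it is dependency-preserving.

Lossless test: (BDF)⁺ = {ABCDF}, which contains all of one fragment — lossless.
Dependency preservation: AB → CD is not contained in any single fragment, but the restricted closure of its left-hand side across the fragments still reaches the right-hand side; the remaining FDs each lie inside some fragment. All dependencies are preserved.

lossless and dependency-preserving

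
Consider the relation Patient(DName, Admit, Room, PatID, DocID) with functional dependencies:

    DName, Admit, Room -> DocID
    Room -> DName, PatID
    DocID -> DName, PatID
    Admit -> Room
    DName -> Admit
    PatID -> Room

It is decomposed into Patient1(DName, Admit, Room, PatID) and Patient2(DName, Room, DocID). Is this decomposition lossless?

Yes

Common attributes: Patient1 ∩ Patient2 = {DName, Room}.
Closure of {DName, Room}: Room → DName, PatID applies, adding PatID; DName → Admit applies, adding Admit; DName, Admit, Room → DocID applies, adding DocID. So (DName, Room)⁺ = {DName, Admit, Room, PatID, DocID}.
This closure contains every attribute of Patient1, so Patient1 ∩ Patient2 → Patient1. The join is lossless.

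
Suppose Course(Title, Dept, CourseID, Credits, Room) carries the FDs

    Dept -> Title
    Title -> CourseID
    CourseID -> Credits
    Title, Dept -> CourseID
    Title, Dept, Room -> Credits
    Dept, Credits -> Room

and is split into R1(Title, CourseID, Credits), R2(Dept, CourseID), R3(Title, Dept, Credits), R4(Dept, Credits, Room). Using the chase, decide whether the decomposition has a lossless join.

Chase test. Columns are Title, Dept, CourseID, Credits, Room; row i has aⱼ where attribute j ∈ Ri, else bᵢⱼ.
Initial tableau (one row per fragment):
  row 1: a1 b12 a3 a4 b15
  row 2: b21 a2 a3 b24 b25
  row 3: a1 a2 b33 a4 b35
  row 4: b41 a2 b43 a4 a5
Rows 2 and 3 agree on Dept; apply Dept→Title and equate their Title entries.
Rows 2 and 4 agree on Dept; apply Dept→Title and equate their Title entries.
Rows 1 and 3 agree on Title; apply Title→CourseID and equate their CourseID entries.
Rows 1 and 4 agree on Title; apply Title→CourseID and equate their CourseID entries.
Rows 1 and 2 agree on CourseID; apply CourseID→Credits and equate their Credits entries.
Rows 2 and 3 agree on Dept, Credits; apply Dept, Credits→Room and equate their Room entries.
Rows 2 and 4 agree on Dept, Credits; apply Dept, Credits→Room and equate their Room entries.
Row 2 is now all distinguished symbols — the join is lossless.

Yes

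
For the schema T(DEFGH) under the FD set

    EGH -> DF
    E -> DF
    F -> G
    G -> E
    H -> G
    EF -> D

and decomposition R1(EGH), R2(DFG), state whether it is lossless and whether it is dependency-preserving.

lossless and dependency-preserving

Lossless test: (G)⁺ = {DEFG}, which contains all of one fragment — lossless.
Dependency preservation: EGH → DF; E → DF; EF → D are not contained in any single fragment, but the restricted closure of each left-hand side across the fragments still reaches the right-hand side; the remaining FDs each lie inside some fragment. All dependencies are preserved.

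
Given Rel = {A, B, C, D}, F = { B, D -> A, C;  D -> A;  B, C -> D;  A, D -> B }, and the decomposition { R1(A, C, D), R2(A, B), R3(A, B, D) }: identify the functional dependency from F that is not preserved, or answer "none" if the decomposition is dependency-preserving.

Check B, C → D: no single fragment contains all of {B, C, D}, and the restricted closure of {B, C} across the fragments never reaches {D}.
B, D → A, C is preserved.
D → A is preserved.
A, D → B is preserved.

B, C -> D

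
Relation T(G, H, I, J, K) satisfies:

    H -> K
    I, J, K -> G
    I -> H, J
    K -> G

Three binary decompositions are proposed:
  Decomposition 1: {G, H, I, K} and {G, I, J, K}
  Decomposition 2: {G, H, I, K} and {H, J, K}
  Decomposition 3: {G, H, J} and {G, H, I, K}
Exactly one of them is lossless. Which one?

Decomposition 1: common = {G, I, K}, closure = {G, H, I, J, K} → lossless.
Decomposition 2: common = {H, K}, closure = {G, H, K} → lossy.
Decomposition 3: common = {G, H}, closure = {G, H, K} → lossy.

Decomposition 1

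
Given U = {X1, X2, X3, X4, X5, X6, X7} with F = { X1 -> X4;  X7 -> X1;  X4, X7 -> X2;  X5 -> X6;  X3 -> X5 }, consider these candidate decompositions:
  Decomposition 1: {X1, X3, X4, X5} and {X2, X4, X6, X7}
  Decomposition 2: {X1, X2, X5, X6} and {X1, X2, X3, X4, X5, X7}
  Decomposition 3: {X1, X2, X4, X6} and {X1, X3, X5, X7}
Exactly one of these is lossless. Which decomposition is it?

Decomposition 1: common = {X4}, closure = {X4} → lossy.
Decomposition 2: common = {X1, X2, X5}, closure = {X1, X2, X4, X5, X6} → lossless.
Decomposition 3: common = {X1}, closure = {X1, X4} → lossy.

Decomposition 2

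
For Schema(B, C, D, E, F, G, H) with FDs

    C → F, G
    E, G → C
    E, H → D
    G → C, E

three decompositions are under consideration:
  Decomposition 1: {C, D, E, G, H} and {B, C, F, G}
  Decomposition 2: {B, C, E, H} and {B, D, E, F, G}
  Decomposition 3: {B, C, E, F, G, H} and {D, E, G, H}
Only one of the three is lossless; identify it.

Decomposition 3

Decomposition 1: common = {C, G}, closure = {C, E, F, G} → lossy.
Decomposition 2: common = {B, E}, closure = {B, E} → lossy.
Decomposition 3: common = {E, G, H}, closure = {C, D, E, F, G, H} → lossless.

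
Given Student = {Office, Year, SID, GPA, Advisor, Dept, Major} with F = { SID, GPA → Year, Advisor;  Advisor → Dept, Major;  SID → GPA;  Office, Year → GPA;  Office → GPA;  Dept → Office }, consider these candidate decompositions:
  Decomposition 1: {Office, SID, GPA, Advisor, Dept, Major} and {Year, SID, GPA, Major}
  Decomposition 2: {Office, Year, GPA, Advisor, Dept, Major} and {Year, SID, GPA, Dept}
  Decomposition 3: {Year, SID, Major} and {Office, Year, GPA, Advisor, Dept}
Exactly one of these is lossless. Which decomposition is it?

Decomposition 1

Decomposition 1: common = {SID, GPA, Major}, closure = {Office, Year, SID, GPA, Advisor, Dept, Major} → lossless.
Decomposition 2: common = {Year, GPA, Dept}, closure = {Office, Year, GPA, Dept} → lossy.
Decomposition 3: common = {Year}, closure = {Year} → lossy.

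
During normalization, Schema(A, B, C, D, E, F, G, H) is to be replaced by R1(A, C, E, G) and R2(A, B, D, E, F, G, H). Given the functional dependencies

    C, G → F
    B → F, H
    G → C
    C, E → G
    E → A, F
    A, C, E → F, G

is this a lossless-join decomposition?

Common attributes: R1 ∩ R2 = {A, E, G}.
Closure of {A, E, G}: G → C applies, adding C; E → A, F applies, adding F. So (A, E, G)⁺ = {A, C, E, F, G}.
This closure contains every attribute of R1, so R1 ∩ R2 → R1. The join is lossless.

Yes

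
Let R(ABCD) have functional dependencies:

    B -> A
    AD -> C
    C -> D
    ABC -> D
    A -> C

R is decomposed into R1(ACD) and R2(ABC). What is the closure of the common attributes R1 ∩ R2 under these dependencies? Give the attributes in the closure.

ACD

R1 ∩ R2 = {AC}.
C → D applies, adding D
Closure: {ACD}.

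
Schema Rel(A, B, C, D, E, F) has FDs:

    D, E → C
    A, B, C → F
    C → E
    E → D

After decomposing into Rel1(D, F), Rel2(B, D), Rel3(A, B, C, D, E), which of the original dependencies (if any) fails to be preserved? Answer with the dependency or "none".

A, B, C → F

Check A, B, C → F: no single fragment contains all of {A, B, C, F}, and the restricted closure of {A, B, C} across the fragments never reaches {F}.
D, E → C is preserved.
C → E is preserved.
E → D is preserved.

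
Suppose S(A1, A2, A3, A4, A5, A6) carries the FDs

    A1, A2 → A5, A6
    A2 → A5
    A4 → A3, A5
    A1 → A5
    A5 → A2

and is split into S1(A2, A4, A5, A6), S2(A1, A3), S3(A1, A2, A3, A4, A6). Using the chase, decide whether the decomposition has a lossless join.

Yes

Chase test. Columns are A1, A2, A3, A4, A5, A6; row i has aⱼ where attribute j ∈ Si, else bᵢⱼ.
Initial tableau (one row per fragment):
  row 1: b11 a2 b13 a4 a5 a6
  row 2: a1 b22 a3 b24 b25 b26
  row 3: a1 a2 a3 a4 b35 a6
Rows 1 and 3 agree on A2; apply A2→A5 and equate their A5 entries.
Rows 1 and 3 agree on A4; apply A4→A3, A5 and equate their A3, A5 entries.
Rows 2 and 3 agree on A1; apply A1→A5 and equate their A5 entries.
Rows 1 and 2 agree on A5; apply A5→A2 and equate their A2 entries.
Rows 2 and 3 agree on A1, A2; apply A1, A2→A5, A6 and equate their A5, A6 entries.
Row 3 is now all distinguished symbols — the join is lossless.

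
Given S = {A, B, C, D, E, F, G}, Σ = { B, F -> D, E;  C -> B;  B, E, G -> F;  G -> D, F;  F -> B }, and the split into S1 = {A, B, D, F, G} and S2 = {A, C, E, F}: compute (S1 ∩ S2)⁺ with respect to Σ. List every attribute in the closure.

S1 ∩ S2 = {A, F}.
F → B applies, adding B
B, F → D, E applies, adding D, E
Closure: {A, B, D, E, F}.

A, B, D, E, F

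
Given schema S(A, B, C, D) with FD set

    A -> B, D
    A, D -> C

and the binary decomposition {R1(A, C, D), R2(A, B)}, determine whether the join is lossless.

Common attributes: R1 ∩ R2 = {A}.
Closure of {A}: A → B, D applies, adding B, D; A, D → C applies, adding C. So (A)⁺ = {A, B, C, D}.
This closure contains every attribute of R1, so R1 ∩ R2 → R1. The join is lossless.

Yes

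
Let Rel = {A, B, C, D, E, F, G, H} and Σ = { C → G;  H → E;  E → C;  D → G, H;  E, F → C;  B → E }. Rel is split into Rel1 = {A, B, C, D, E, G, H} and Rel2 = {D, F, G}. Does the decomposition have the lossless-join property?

Common attributes: Rel1 ∩ Rel2 = {D, G}.
Closure of {D, G}: D → G, H applies, adding H; H → E applies, adding E; E → C applies, adding C. So (D, G)⁺ = {C, D, E, G, H}.
The closure contains neither all of Rel1 = {A, B, C, D, E, G, H} nor all of Rel2 = {D, F, G}, so the common attributes are not a superkey of either fragment. The join is lossy.

No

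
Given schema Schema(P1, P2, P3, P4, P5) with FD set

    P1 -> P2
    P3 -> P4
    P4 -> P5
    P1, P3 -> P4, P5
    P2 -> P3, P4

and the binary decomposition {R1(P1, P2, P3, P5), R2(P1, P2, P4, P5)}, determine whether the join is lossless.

Common attributes: R1 ∩ R2 = {P1, P2, P5}.
Closure of {P1, P2, P5}: P2 → P3, P4 applies, adding P3, P4. So (P1, P2, P5)⁺ = {P1, P2, P3, P4, P5}.
This closure contains every attribute of R1, so R1 ∩ R2 → R1. The join is lossless.

Yes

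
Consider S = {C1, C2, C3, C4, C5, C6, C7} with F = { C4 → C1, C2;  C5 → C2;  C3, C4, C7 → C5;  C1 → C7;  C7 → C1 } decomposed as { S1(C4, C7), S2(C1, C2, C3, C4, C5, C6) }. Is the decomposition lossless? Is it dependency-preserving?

lossless but not dependency-preserving

Lossless test: (C4)⁺ = {C1, C2, C4, C7}, which contains all of one fragment — lossless.
Dependency preservation: the restricted closure of {C1} across the fragments never reaches {C7}, so C1 → C7 cannot be enforced without a join — not preserved.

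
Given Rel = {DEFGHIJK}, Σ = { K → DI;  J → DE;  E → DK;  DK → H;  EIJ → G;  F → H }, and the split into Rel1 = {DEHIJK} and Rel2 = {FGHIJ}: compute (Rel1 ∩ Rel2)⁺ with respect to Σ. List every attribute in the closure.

DEGHIJK

Rel1 ∩ Rel2 = {HIJ}.
J → DE applies, adding DE
E → DK applies, adding K
EIJ → G applies, adding G
Closure: {DEGHIJK}.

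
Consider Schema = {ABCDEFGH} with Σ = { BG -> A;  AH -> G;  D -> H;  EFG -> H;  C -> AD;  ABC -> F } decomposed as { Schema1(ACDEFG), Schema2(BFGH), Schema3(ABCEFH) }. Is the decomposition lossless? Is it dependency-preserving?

lossless but not dependency-preserving

Lossless test (chase): Rows 1 and 3 agree on C; apply C→AD and equate their AD entries. Rows 1 and 3 agree on D; apply D→H and equate their H entries. Rows 1 and 3 agree on AH; apply AH→G and equate their G entries. Rows 2 and 3 agree on BG; apply BG→A and equate their A entries. Row 3 is now all distinguished symbols — the join is lossless.
Dependency preservation: the restricted closure of {BG} across the fragments never reaches {A}, so BG → A cannot be enforced without a join — not preserved.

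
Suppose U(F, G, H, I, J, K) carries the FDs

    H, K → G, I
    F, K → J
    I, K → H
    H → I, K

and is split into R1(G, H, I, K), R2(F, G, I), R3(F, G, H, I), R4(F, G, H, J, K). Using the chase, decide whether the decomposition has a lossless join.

Chase test. Columns are F, G, H, I, J, K; row i has aⱼ where attribute j ∈ Ri, else bᵢⱼ.
Initial tableau (one row per fragment):
  row 1: b11 a2 a3 a4 b15 a6
  row 2: a1 a2 b23 a4 b25 b26
  row 3: a1 a2 a3 a4 b35 b36
  row 4: a1 a2 a3 b44 a5 a6
Rows 1 and 4 agree on H, K; apply H, K→G, I and equate their G, I entries.
Rows 1 and 3 agree on H; apply H→I, K and equate their I, K entries.
Rows 3 and 4 agree on F, K; apply F, K→J and equate their J entries.
Row 3 is now all distinguished symbols — the join is lossless.

Yes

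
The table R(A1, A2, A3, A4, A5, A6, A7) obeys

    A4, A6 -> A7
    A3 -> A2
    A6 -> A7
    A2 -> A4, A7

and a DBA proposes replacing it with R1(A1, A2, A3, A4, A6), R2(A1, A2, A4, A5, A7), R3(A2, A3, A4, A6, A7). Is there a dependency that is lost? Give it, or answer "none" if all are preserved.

A4, A6 → A7 lies within R3.
A3 → A2 lies within R1.
A6 → A7 lies within R3.
A2 → A4, A7 lies within R2.
Every dependency is enforceable on the fragments, so the decomposition is dependency-preserving.

none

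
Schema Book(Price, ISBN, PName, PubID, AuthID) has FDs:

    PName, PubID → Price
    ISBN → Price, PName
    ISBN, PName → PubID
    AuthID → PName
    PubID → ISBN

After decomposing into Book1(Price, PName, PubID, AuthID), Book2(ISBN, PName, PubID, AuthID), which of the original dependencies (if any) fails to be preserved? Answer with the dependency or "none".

PName, PubID → Price lies within Book1.
ISBN → Price, PName: restricted closure across fragments reaches Price, PName.
ISBN, PName → PubID lies within Book2.
AuthID → PName lies within Book1.
PubID → ISBN lies within Book2.
Every dependency is enforceable on the fragments, so the decomposition is dependency-preserving.

none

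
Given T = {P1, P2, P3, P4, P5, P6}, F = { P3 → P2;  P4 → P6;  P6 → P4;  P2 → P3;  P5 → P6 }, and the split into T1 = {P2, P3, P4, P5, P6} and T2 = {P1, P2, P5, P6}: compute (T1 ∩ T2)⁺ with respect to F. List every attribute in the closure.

P2, P3, P4, P5, P6

T1 ∩ T2 = {P2, P5, P6}.
P6 → P4 applies, adding P4
P2 → P3 applies, adding P3
Closure: {P2, P3, P4, P5, P6}.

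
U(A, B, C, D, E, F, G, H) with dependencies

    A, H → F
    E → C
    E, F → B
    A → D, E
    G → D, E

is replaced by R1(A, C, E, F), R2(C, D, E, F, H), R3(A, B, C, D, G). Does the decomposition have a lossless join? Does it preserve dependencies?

lossy and not dependency-preserving

Lossless test (chase): Rows 1 and 2 agree on E, F; apply E, F→B and equate their B entries. Rows 1 and 3 agree on A; apply A→D, E and equate their D, E entries. No row becomes fully distinguished — the join is lossy.
Dependency preservation: the restricted closure of {A, H} across the fragments never reaches {F}, so A, H → F cannot be enforced without a join — not preserved.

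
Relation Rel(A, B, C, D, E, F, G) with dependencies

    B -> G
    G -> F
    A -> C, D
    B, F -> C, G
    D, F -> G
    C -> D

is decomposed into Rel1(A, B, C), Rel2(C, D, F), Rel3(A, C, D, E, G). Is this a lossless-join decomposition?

Chase test. Columns are A, B, C, D, E, F, G; row i has aⱼ where attribute j ∈ Reli, else bᵢⱼ.
Initial tableau (one row per fragment):
  row 1: a1 a2 a3 b14 b15 b16 b17
  row 2: b21 b22 a3 a4 b25 a6 b27
  row 3: a1 b32 a3 a4 a5 b36 a7
Rows 1 and 3 agree on A; apply A→C, D and equate their C, D entries.
No row becomes fully distinguished — the join is lossy.

No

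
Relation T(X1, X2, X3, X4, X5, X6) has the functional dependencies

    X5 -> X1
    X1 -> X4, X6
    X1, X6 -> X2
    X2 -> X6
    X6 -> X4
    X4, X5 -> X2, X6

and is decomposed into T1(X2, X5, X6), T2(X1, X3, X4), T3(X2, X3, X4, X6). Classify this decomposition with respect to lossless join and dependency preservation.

Lossless test (chase): Rows 1 and 3 agree on X6; apply X6→X4 and equate their X4 entries. No row becomes fully distinguished — the join is lossy.
Dependency preservation: the restricted closure of {X5} across the fragments never reaches {X1}, so X5 → X1 cannot be enforced without a join — not preserved.

lossy and not dependency-preserving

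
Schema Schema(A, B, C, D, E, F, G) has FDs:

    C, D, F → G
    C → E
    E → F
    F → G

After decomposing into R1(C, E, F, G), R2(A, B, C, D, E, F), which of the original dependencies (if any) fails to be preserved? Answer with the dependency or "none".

C, D, F → G: restricted closure across fragments reaches G.
C → E lies within R1.
E → F lies within R1.
F → G lies within R1.
Every dependency is enforceable on the fragments, so the decomposition is dependency-preserving.

none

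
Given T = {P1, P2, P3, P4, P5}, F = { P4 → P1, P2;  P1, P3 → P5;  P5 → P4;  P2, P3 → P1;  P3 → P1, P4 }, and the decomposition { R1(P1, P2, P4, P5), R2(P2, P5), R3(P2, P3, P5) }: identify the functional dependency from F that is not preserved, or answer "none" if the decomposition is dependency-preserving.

P4 → P1, P2 lies within R1.
P1, P3 → P5: restricted closure across fragments reaches P5.
P5 → P4 lies within R1.
P2, P3 → P1: restricted closure across fragments reaches P1.
P3 → P1, P4: restricted closure across fragments reaches P1, P4.
Every dependency is enforceable on the fragments, so the decomposition is dependency-preserving.

none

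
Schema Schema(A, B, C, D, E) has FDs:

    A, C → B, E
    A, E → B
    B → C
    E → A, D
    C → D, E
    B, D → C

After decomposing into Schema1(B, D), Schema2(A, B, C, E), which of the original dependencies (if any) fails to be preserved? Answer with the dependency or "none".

A, C → B, E lies within Schema2.
A, E → B lies within Schema2.
B → C lies within Schema2.
E → A, D: restricted closure across fragments reaches A, D.
C → D, E: restricted closure across fragments reaches D, E.
B, D → C: restricted closure across fragments reaches C.
Every dependency is enforceable on the fragments, so the decomposition is dependency-preserving.

none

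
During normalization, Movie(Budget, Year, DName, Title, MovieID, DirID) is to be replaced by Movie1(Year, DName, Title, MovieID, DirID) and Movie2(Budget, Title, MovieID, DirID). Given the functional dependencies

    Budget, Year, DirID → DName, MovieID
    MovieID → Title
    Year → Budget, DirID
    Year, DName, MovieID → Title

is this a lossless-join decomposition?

Common attributes: Movie1 ∩ Movie2 = {Title, MovieID, DirID}.
No dependency enlarges {Title, MovieID, DirID}, so (Title, MovieID, DirID)⁺ = {Title, MovieID, DirID}.
The closure contains neither all of Movie1 = {Year, DName, Title, MovieID, DirID} nor all of Movie2 = {Budget, Title, MovieID, DirID}, so the common attributes are not a superkey of either fragment. The join is lossy.

No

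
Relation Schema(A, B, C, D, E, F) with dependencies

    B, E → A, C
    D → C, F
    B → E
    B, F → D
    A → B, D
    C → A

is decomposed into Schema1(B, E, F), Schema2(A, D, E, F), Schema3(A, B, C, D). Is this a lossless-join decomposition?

Chase test. Columns are A, B, C, D, E, F; row i has aⱼ where attribute j ∈ Schemai, else bᵢⱼ.
Initial tableau (one row per fragment):
  row 1: b11 a2 b13 b14 a5 a6
  row 2: a1 b22 b23 a4 a5 a6
  row 3: a1 a2 a3 a4 b35 b36
Rows 2 and 3 agree on D; apply D→C, F and equate their C, F entries.
Rows 1 and 3 agree on B; apply B→E and equate their E entries.
Rows 1 and 3 agree on B, F; apply B, F→D and equate their D entries.
Rows 2 and 3 agree on A; apply A→B, D and equate their B, D entries.
Rows 1 and 2 agree on B, E; apply B, E→A, C and equate their A, C entries.
Row 1 is now all distinguished symbols — the join is lossless.

Yes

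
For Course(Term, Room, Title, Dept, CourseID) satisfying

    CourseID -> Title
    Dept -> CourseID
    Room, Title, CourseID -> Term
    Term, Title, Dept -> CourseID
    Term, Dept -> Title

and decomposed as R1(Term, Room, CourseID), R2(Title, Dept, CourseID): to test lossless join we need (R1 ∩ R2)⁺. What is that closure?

R1 ∩ R2 = {CourseID}.
CourseID → Title applies, adding Title
Closure: {Title, CourseID}.

Title, CourseID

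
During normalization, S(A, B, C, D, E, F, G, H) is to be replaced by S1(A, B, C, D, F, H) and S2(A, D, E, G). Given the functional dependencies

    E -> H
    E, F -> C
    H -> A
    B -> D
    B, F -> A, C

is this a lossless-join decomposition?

Common attributes: S1 ∩ S2 = {A, D}.
No dependency enlarges {A, D}, so (A, D)⁺ = {A, D}.
The closure contains neither all of S1 = {A, B, C, D, F, H} nor all of S2 = {A, D, E, G}, so the common attributes are not a superkey of either fragment. The join is lossy.

No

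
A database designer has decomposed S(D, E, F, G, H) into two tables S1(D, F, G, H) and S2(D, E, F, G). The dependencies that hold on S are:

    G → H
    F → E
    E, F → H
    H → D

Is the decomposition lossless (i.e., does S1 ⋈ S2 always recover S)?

Yes

Common attributes: S1 ∩ S2 = {D, F, G}.
Closure of {D, F, G}: G → H applies, adding H; F → E applies, adding E. So (D, F, G)⁺ = {D, E, F, G, H}.
This closure contains every attribute of S1, so S1 ∩ S2 → S1. The join is lossless.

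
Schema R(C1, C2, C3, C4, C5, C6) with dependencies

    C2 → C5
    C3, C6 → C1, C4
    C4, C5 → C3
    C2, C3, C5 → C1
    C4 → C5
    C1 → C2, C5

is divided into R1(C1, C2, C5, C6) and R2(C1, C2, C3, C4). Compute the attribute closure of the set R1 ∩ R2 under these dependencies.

R1 ∩ R2 = {C1, C2}.
C2 → C5 applies, adding C5
Closure: {C1, C2, C5}.

C1, C2, C5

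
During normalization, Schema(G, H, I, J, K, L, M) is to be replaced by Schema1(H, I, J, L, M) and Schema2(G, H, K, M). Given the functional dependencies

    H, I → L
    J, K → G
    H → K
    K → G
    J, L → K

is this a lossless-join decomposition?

Common attributes: Schema1 ∩ Schema2 = {H, M}.
Closure of {H, M}: H → K applies, adding K; K → G applies, adding G. So (H, M)⁺ = {G, H, K, M}.
This closure contains every attribute of Schema2, so Schema1 ∩ Schema2 → Schema2. The join is lossless.

Yes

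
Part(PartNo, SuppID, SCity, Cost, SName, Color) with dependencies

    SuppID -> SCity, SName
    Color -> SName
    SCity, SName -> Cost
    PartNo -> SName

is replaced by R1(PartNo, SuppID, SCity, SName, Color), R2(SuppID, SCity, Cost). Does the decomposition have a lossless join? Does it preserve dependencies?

lossless but not dependency-preserving

Lossless test: (SuppID, SCity)⁺ = {SuppID, SCity, Cost, SName}, which contains all of one fragment — lossless.
Dependency preservation: the restricted closure of {SCity, SName} across the fragments never reaches {Cost}, so SCity, SName → Cost cannot be enforced without a join — not preserved.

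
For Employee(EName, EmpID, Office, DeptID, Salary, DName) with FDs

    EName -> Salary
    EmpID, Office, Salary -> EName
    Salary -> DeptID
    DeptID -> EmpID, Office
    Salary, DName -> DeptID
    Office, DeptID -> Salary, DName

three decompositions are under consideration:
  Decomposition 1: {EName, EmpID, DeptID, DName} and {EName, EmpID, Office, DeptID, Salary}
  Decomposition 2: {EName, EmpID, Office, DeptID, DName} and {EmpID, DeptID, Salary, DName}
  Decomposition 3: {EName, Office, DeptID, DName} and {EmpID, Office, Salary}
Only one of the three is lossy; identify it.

Decomposition 1: common = {EName, EmpID, DeptID}, closure = {EName, EmpID, Office, DeptID, Salary, DName} → lossless.
Decomposition 2: common = {EmpID, DeptID, DName}, closure = {EName, EmpID, Office, DeptID, Salary, DName} → lossless.
Decomposition 3: common = {Office}, closure = {Office} → lossy.

Decomposition 3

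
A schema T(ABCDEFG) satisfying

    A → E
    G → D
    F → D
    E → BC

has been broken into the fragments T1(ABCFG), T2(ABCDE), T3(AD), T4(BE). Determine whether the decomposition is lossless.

Chase test. Columns are ABCDEFG; row i has aⱼ where attribute j ∈ Ti, else bᵢⱼ.
Initial tableau (one row per fragment):
  row 1: a1 a2 a3 b14 b15 a6 a7
  row 2: a1 a2 a3 a4 a5 b26 b27
  row 3: a1 b32 b33 a4 b35 b36 b37
  row 4: b41 a2 b43 b44 a5 b46 b47
Rows 1 and 2 agree on A; apply A→E and equate their E entries.
Rows 1 and 3 agree on A; apply A→E and equate their E entries.
Rows 1 and 3 agree on E; apply E→BC and equate their BC entries.
Rows 1 and 4 agree on E; apply E→BC and equate their BC entries.
No row becomes fully distinguished — the join is lossy.

No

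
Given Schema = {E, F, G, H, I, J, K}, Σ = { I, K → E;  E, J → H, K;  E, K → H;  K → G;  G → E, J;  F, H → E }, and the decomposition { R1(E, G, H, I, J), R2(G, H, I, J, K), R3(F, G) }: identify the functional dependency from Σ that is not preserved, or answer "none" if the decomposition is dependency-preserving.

F, H → E

Check F, H → E: no single fragment contains all of {E, F, H}, and the restricted closure of {F, H} across the fragments never reaches {E}.
I, K → E is preserved.
E, J → H, K is preserved.
E, K → H is preserved.
K → G is preserved.
G → E, J is preserved.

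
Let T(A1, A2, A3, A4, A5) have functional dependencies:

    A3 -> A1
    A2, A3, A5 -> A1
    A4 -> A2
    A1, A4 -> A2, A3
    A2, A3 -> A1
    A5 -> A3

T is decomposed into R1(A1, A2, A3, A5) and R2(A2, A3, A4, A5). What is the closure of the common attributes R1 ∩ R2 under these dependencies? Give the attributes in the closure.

R1 ∩ R2 = {A2, A3, A5}.
A3 → A1 applies, adding A1
Closure: {A1, A2, A3, A5}.

A1, A2, A3, A5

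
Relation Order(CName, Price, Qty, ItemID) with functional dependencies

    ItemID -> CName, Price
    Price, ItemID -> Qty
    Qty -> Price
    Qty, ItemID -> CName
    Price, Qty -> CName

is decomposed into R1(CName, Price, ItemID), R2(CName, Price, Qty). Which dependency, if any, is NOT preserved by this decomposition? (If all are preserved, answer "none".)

Price, ItemID -> Qty

Check Price, ItemID → Qty: no single fragment contains all of {Price, Qty, ItemID}, and the restricted closure of {Price, ItemID} across the fragments never reaches {Qty}.
ItemID → CName, Price is preserved.
Qty → Price is preserved.
Qty, ItemID → CName is preserved.
Price, Qty → CName is preserved.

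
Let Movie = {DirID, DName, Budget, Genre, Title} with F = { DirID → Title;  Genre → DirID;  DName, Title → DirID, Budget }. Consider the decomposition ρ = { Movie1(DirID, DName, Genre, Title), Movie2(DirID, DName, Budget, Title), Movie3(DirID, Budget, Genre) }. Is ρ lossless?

Chase test. Columns are DirID, DName, Budget, Genre, Title; row i has aⱼ where attribute j ∈ Moviei, else bᵢⱼ.
Initial tableau (one row per fragment):
  row 1: a1 a2 b13 a4 a5
  row 2: a1 a2 a3 b24 a5
  row 3: a1 b32 a3 a4 b35
Rows 1 and 3 agree on DirID; apply DirID→Title and equate their Title entries.
Rows 1 and 2 agree on DName, Title; apply DName, Title→DirID, Budget and equate their DirID, Budget entries.
Row 1 is now all distinguished symbols — the join is lossless.

Yes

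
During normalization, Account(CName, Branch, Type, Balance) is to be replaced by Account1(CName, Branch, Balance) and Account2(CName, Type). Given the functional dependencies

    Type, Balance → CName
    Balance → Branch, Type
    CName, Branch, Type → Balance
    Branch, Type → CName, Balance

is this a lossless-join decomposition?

Common attributes: Account1 ∩ Account2 = {CName}.
No dependency enlarges {CName}, so (CName)⁺ = {CName}.
The closure contains neither all of Account1 = {CName, Branch, Balance} nor all of Account2 = {CName, Type}, so the common attributes are not a superkey of either fragment. The join is lossy.

No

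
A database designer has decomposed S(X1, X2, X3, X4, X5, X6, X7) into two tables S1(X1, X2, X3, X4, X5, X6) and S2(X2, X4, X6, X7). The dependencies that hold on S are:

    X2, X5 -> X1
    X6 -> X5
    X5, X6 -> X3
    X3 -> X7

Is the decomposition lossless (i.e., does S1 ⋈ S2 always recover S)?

Common attributes: S1 ∩ S2 = {X2, X4, X6}.
Closure of {X2, X4, X6}: X6 → X5 applies, adding X5; X5, X6 → X3 applies, adding X3; X3 → X7 applies, adding X7; X2, X5 → X1 applies, adding X1. So (X2, X4, X6)⁺ = {X1, X2, X3, X4, X5, X6, X7}.
This closure contains every attribute of S1, so S1 ∩ S2 → S1. The join is lossless.

Yes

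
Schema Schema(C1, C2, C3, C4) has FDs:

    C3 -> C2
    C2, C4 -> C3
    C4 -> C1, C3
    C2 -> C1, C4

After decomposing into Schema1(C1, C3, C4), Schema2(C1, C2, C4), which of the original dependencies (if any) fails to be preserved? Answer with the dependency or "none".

C3 → C2: restricted closure across fragments reaches C2.
C2, C4 → C3: restricted closure across fragments reaches C3.
C4 → C1, C3 lies within Schema1.
C2 → C1, C4 lies within Schema2.
Every dependency is enforceable on the fragments, so the decomposition is dependency-preserving.

none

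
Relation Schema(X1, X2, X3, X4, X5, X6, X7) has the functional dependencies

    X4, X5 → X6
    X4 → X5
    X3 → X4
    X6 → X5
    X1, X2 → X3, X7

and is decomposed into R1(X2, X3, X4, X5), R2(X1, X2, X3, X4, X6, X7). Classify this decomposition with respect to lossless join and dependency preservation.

lossless but not dependency-preserving

Lossless test: (X2, X3, X4)⁺ = {X2, X3, X4, X5, X6}, which contains all of one fragment — lossless.
Dependency preservation: the restricted closure of {X6} across the fragments never reaches {X5}, so X6 → X5 cannot be enforced without a join — not preserved.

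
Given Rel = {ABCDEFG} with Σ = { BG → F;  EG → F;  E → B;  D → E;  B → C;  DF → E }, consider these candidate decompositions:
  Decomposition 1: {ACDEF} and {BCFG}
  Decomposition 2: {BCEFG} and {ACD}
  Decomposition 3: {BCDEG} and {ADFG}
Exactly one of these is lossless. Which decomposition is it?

Decomposition 3

Decomposition 1: common = {CF}, closure = {CF} → lossy.
Decomposition 2: common = {C}, closure = {C} → lossy.
Decomposition 3: common = {DG}, closure = {BCDEFG} → lossless.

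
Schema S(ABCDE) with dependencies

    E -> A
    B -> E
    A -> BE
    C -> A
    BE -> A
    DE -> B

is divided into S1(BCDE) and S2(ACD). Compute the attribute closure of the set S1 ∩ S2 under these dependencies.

ABCDE

S1 ∩ S2 = {CD}.
C → A applies, adding A
A → BE applies, adding BE
Closure: {ABCDE}.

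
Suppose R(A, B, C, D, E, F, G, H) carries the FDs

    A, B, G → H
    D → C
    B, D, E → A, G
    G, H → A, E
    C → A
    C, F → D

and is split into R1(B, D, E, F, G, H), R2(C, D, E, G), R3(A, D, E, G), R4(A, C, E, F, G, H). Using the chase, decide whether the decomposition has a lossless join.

Chase test. Columns are A, B, C, D, E, F, G, H; row i has aⱼ where attribute j ∈ Ri, else bᵢⱼ.
Initial tableau (one row per fragment):
  row 1: b11 a2 b13 a4 a5 a6 a7 a8
  row 2: b21 b22 a3 a4 a5 b26 a7 b28
  row 3: a1 b32 b33 a4 a5 b36 a7 b38
  row 4: a1 b42 a3 b44 a5 a6 a7 a8
Rows 1 and 2 agree on D; apply D→C and equate their C entries.
Rows 1 and 3 agree on D; apply D→C and equate their C entries.
Rows 1 and 4 agree on G, H; apply G, H→A, E and equate their A, E entries.
Rows 1 and 2 agree on C; apply C→A and equate their A entries.
Rows 1 and 4 agree on C, F; apply C, F→D and equate their D entries.
Row 1 is now all distinguished symbols — the join is lossless.

Yes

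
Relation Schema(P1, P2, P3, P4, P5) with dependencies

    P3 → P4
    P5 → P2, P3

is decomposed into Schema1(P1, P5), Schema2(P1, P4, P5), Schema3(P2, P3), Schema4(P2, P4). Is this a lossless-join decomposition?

Chase test. Columns are P1, P2, P3, P4, P5; row i has aⱼ where attribute j ∈ Schemai, else bᵢⱼ.
Initial tableau (one row per fragment):
  row 1: a1 b12 b13 b14 a5
  row 2: a1 b22 b23 a4 a5
  row 3: b31 a2 a3 b34 b35
  row 4: b41 a2 b43 a4 b45
Rows 1 and 2 agree on P5; apply P5→P2, P3 and equate their P2, P3 entries.
Rows 1 and 2 agree on P3; apply P3→P4 and equate their P4 entries.
No row becomes fully distinguished — the join is lossy.

No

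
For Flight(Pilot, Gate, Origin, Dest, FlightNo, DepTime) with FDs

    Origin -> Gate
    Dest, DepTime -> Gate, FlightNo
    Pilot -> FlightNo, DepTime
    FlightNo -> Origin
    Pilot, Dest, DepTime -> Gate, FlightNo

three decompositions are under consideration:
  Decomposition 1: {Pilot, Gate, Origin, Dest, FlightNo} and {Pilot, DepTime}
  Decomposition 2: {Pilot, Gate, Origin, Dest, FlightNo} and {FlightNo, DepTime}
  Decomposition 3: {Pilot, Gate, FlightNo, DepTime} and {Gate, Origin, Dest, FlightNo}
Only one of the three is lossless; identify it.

Decomposition 1: common = {Pilot}, closure = {Pilot, Gate, Origin, FlightNo, DepTime} → lossless.
Decomposition 2: common = {FlightNo}, closure = {Gate, Origin, FlightNo} → lossy.
Decomposition 3: common = {Gate, FlightNo}, closure = {Gate, Origin, FlightNo} → lossy.

Decomposition 1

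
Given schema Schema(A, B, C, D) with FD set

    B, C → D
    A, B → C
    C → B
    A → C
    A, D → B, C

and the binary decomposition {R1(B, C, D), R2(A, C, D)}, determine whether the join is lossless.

Yes

Common attributes: R1 ∩ R2 = {C, D}.
Closure of {C, D}: C → B applies, adding B. So (C, D)⁺ = {B, C, D}.
This closure contains every attribute of R1, so R1 ∩ R2 → R1. The join is lossless.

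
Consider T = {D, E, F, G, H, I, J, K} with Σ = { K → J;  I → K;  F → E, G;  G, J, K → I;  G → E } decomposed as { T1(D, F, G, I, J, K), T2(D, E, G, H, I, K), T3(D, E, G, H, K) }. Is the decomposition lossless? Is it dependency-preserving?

Lossless test (chase): Rows 1 and 2 agree on K; apply K→J and equate their J entries. Rows 1 and 3 agree on K; apply K→J and equate their J entries. Rows 1 and 3 agree on G, J, K; apply G, J, K→I and equate their I entries. Rows 1 and 2 agree on G; apply G→E and equate their E entries. No row becomes fully distinguished — the join is lossy.
Dependency preservation: F → E, G is not contained in any single fragment, but the restricted closure of its left-hand side across the fragments still reaches the right-hand side; the remaining FDs each lie inside some fragment. All dependencies are preserved.

lossy but dependency-preserving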